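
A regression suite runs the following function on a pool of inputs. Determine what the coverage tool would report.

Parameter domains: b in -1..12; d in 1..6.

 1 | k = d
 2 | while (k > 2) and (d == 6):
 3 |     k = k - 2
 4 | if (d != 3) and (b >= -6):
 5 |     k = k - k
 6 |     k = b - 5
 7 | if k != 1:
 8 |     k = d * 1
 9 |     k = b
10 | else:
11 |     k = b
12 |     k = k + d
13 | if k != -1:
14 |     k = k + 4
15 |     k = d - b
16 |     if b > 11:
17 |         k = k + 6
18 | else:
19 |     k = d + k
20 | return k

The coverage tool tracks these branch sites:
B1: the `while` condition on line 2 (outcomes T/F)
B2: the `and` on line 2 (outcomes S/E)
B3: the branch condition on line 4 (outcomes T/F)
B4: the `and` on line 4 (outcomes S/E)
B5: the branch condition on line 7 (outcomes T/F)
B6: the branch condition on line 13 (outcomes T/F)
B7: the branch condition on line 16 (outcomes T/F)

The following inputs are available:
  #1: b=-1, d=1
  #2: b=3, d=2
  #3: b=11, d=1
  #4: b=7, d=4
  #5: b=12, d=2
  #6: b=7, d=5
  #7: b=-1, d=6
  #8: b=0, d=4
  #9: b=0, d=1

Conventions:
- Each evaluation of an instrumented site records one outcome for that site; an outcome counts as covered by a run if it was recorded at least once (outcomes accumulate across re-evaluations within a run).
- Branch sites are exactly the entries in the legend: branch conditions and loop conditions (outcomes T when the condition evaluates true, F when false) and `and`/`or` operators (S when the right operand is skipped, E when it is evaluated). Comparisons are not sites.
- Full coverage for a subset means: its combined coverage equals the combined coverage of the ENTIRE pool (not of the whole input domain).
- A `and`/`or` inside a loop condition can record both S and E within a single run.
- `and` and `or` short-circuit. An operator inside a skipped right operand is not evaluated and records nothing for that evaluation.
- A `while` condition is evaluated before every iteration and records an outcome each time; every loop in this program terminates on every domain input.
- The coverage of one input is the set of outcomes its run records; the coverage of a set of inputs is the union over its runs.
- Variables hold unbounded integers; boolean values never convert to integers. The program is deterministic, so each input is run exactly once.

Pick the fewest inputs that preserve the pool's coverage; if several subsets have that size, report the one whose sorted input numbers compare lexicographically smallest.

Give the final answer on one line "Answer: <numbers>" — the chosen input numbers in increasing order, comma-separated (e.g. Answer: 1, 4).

input #1, b=-1, d=1: outcomes B1=F, B2=S, B3=T, B4=E, B5=T, B6=F
input #2, b=3, d=2: outcomes B1=F, B2=S, B3=T, B4=E, B5=T, B6=T, B7=F
input #3, b=11, d=1: outcomes B1=F, B2=S, B3=T, B4=E, B5=T, B6=T, B7=F
input #4, b=7, d=4: outcomes B1=F, B2=E, B3=T, B4=E, B5=T, B6=T, B7=F
input #5, b=12, d=2: outcomes B1=F, B2=S, B3=T, B4=E, B5=T, B6=T, B7=T
input #6, b=7, d=5: outcomes B1=F, B2=E, B3=T, B4=E, B5=T, B6=T, B7=F
input #7, b=-1, d=6: outcomes B1=T, B1=F, B2=S, B2=E, B3=T, B4=E, B5=T, B6=F
input #8, b=0, d=4: outcomes B1=F, B2=E, B3=T, B4=E, B5=T, B6=T, B7=F
input #9, b=0, d=1: outcomes B1=F, B2=S, B3=T, B4=E, B5=T, B6=T, B7=F
union over all inputs: B1=T, B1=F, B2=S, B2=E, B3=T, B4=E, B5=T, B6=T, B6=F, B7=T, B7=F (11 outcomes)
checked all size-1 subsets: none covers 11 outcomes (max 8/11)
checked all size-2 subsets: none covers 11 outcomes (max 10/11)
the canonical winner is {2, 5, 7}: size 3, full 11-outcome coverage, earliest index list among size-3 covers

Answer: 2, 5, 7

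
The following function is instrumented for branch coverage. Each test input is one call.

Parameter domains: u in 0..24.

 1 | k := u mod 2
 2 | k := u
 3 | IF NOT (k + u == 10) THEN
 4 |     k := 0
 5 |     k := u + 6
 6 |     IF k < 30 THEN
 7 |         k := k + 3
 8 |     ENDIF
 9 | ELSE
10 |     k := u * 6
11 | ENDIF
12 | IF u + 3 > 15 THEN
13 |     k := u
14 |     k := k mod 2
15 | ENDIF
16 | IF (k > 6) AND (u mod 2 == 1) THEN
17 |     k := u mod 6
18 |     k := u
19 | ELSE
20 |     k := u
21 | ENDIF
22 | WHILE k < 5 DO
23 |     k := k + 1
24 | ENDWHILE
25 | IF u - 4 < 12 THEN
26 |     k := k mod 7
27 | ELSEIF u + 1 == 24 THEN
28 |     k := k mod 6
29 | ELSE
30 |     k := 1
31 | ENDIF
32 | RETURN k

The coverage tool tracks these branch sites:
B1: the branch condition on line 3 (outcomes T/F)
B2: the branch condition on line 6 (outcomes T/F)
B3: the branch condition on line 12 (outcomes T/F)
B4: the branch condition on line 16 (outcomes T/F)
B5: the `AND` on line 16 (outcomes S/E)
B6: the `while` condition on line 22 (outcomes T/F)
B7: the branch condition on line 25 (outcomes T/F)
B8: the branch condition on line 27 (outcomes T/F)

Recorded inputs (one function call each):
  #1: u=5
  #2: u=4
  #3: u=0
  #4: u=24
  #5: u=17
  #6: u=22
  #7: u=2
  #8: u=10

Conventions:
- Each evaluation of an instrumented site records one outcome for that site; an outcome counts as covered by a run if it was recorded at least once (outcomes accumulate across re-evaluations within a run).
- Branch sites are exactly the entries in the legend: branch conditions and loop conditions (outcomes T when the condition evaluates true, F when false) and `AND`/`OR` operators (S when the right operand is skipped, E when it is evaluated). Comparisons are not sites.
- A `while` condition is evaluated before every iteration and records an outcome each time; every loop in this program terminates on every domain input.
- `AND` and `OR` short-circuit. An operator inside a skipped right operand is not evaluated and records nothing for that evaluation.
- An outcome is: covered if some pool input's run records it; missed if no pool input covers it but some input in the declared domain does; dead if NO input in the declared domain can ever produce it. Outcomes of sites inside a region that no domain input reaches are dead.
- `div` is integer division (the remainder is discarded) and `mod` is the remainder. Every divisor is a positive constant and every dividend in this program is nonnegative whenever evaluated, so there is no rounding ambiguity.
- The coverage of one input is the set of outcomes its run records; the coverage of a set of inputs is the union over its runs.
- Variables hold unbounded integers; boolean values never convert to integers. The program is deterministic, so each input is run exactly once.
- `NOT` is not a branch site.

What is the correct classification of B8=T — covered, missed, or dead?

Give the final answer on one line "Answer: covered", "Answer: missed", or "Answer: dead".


no pool input records B8=T
but domain input (u=23) does record it -> reachable, so missed
Answer: missed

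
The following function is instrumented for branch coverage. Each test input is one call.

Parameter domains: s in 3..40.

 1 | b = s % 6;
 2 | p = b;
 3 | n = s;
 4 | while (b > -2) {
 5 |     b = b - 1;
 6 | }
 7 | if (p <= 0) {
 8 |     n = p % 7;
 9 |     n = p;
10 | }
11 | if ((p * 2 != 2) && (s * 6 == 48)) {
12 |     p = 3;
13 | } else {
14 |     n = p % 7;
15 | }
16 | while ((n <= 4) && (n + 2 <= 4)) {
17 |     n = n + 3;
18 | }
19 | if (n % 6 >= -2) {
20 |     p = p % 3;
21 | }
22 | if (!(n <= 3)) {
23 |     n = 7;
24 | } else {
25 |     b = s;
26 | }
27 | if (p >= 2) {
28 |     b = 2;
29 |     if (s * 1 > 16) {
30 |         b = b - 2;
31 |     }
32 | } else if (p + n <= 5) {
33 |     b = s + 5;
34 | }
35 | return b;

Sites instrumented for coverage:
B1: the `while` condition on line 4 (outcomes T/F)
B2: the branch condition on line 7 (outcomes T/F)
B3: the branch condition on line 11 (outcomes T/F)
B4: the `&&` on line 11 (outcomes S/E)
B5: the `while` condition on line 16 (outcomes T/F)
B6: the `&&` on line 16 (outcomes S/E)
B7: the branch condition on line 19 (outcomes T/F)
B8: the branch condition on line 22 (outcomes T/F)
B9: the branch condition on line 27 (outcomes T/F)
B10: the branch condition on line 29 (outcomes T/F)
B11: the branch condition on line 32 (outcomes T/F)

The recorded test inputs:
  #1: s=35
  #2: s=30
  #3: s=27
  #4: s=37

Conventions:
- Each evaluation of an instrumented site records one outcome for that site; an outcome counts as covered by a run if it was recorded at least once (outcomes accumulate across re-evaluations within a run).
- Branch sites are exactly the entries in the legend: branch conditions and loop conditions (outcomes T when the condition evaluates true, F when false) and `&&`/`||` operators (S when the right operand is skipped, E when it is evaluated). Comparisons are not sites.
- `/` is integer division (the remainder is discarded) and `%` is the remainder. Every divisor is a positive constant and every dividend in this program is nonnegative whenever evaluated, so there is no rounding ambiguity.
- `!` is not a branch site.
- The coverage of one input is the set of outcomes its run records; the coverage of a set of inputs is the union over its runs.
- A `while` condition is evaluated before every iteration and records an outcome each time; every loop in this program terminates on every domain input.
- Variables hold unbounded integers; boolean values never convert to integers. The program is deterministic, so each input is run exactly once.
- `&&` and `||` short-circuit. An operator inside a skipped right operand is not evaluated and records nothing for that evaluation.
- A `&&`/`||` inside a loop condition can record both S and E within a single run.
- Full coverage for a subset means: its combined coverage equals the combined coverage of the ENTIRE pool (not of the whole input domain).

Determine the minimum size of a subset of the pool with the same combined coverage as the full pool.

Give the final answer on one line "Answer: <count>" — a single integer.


#1 (s=35) -> B1->T, B1->T, B1->T, B1->T, B1->T, B1->T, B1->T, B1->F, B2->F, B4->E, B3->F, B6->S, B5->F, B7->T, ...; covered: B1=T, B1=F, B2=F, B3=F, B4=E, B5=F, B6=S, B7=T, B8=T, B9=T, B10=T
#2 (s=30) -> B1->T, B1->T, B1->F, B2->T, B4->E, B3->F, B6->E, B5->T, B6->E, B5->F, B7->T, B8->F, B9->F, B11->T; covered: B1=T, B1=F, B2=T, B3=F, B4=E, B5=T, B5=F, B6=E, B7=T, B8=F, B9=F, B11=T
#3 (s=27) -> B1->T, B1->T, B1->T, B1->T, B1->T, B1->F, B2->F, B4->E, B3->F, B6->E, B5->F, B7->T, B8->F, B9->F, ...; covered: B1=T, B1=F, B2=F, B3=F, B4=E, B5=F, B6=E, B7=T, B8=F, B9=F, B11=T
#4 (s=37) -> B1->T, B1->T, B1->T, B1->F, B2->F, B4->S, B3->F, B6->E, B5->T, B6->E, B5->F, B7->T, B8->T, B9->F, ...; covered: B1=T, B1=F, B2=F, B3=F, B4=S, B5=T, B5=F, B6=E, B7=T, B8=T, B9=F, B11=F
the full pool covers 19 outcomes: B1=T, B1=F, B2=T, B2=F, B3=F, B4=S, B4=E, B5=T, B5=F, B6=S, B6=E, B7=T, B8=T, B8=F, B9=T, B9=F, B10=T, B11=T, B11=F
size 1 is not enough: best union over all size-1 subsets is 12/19
size 2 is not enough: best union over all size-2 subsets is 17/19
inputs {1, 2, 4} (size 3) cover everything; no size-3 subset with a lexicographically smaller index list covers all 19
Answer: 3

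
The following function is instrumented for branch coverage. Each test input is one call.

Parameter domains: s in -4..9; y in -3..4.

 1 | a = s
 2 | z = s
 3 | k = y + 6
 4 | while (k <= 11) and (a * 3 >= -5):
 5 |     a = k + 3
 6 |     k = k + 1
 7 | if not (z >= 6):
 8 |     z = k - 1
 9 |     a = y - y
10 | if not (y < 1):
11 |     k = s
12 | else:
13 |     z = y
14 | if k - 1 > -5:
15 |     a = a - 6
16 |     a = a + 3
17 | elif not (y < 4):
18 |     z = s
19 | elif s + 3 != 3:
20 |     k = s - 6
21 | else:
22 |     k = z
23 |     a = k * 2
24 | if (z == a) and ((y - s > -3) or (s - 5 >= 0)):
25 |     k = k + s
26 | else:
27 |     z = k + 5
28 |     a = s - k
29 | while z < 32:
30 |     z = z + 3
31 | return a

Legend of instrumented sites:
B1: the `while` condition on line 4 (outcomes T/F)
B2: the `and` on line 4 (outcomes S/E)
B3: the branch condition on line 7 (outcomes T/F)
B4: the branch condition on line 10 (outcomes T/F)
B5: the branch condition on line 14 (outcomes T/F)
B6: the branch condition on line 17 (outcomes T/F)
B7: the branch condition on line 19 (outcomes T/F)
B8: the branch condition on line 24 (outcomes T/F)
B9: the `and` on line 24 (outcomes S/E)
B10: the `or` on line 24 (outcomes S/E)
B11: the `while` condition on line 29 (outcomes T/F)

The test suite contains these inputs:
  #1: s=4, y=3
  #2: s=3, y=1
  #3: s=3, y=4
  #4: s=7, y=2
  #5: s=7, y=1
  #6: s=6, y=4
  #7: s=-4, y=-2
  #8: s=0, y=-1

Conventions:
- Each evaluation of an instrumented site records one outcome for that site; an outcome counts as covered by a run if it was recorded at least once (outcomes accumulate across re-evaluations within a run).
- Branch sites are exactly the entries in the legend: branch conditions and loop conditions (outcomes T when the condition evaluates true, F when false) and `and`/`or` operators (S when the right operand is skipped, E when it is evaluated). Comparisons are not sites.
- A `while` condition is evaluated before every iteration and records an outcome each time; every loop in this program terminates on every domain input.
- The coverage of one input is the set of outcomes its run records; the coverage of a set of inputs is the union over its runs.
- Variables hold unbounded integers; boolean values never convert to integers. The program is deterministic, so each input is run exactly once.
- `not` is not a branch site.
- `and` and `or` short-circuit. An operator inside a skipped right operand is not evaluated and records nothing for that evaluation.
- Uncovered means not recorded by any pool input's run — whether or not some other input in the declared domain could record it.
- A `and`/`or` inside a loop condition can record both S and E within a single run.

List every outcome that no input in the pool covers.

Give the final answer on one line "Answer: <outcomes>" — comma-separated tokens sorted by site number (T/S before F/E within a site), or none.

test 1 (s=4, y=3) hits B1=T, B1=F, B2=S, B2=E, B3=T, B4=T, B5=T, B8=F, B9=S, B11=T, B11=F
test 2 (s=3, y=1) hits B1=T, B1=F, B2=S, B2=E, B3=T, B4=T, B5=T, B8=F, B9=S, B11=T, B11=F
test 3 (s=3, y=4) hits B1=T, B1=F, B2=S, B2=E, B3=T, B4=T, B5=T, B8=F, B9=S, B11=T, B11=F
test 4 (s=7, y=2) hits B1=T, B1=F, B2=S, B2=E, B3=F, B4=T, B5=T, B8=F, B9=S, B11=T, B11=F
test 5 (s=7, y=1) hits B1=T, B1=F, B2=S, B2=E, B3=F, B4=T, B5=T, B8=F, B9=S, B11=T, B11=F
test 6 (s=6, y=4) hits B1=T, B1=F, B2=S, B2=E, B3=F, B4=T, B5=T, B8=F, B9=S, B11=T, B11=F
test 7 (s=-4, y=-2) hits B1=F, B2=E, B3=T, B4=F, B5=T, B8=F, B9=S, B11=T, B11=F
test 8 (s=0, y=-1) hits B1=T, B1=F, B2=S, B2=E, B3=T, B4=F, B5=T, B8=F, B9=S, B11=T, B11=F
union over the pool: B1=T, B1=F, B2=S, B2=E, B3=T, B3=F, B4=T, B4=F, B5=T, B8=F, B9=S, B11=T, B11=F
uncovered (9 of 22): B5=F, B6=T, B6=F, B7=T, B7=F, B8=T, B9=E, B10=S, B10=E

Answer: B5=F, B6=T, B6=F, B7=T, B7=F, B8=T, B9=E, B10=S, B10=E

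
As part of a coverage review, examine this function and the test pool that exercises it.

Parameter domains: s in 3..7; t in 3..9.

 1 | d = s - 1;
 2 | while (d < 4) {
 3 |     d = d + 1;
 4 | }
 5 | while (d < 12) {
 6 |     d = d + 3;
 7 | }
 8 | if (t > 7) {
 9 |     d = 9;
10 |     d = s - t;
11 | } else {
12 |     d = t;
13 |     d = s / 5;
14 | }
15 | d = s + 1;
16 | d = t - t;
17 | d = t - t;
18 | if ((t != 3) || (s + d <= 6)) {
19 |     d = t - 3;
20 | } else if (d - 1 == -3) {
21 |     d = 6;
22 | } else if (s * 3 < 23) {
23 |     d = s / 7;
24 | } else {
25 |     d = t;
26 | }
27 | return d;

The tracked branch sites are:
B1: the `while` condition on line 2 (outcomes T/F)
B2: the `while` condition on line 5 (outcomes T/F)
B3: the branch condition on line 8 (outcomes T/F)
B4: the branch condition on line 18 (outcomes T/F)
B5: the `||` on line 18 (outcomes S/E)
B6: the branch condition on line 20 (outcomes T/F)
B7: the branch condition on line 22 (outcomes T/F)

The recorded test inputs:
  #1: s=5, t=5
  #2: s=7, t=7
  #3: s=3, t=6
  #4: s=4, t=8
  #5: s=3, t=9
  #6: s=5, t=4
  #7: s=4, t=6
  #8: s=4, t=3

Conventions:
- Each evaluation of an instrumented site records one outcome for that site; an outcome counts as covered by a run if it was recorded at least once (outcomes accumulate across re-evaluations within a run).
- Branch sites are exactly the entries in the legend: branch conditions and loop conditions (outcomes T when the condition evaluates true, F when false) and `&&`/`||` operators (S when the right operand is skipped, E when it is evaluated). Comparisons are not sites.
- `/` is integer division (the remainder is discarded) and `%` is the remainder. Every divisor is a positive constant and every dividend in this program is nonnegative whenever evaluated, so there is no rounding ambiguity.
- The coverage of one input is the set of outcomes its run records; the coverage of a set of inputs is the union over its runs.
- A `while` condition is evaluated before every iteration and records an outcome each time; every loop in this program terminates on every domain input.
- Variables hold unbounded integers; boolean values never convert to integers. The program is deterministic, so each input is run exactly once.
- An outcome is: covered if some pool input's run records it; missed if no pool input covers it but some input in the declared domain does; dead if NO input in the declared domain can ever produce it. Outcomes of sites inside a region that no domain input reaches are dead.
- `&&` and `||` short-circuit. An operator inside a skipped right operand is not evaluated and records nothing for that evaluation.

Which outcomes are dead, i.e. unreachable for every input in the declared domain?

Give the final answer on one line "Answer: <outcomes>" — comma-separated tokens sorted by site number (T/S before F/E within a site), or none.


checking every outcome against all 35 domain inputs:
  B6=T: never recorded by any domain input -> dead
  B7=F: never recorded by any domain input -> dead
  reachable outcomes have witnesses, e.g. B1=T (e.g. s=3, t=3), B1=F (e.g. s=3, t=3), B2=T (e.g. s=3, t=3), B2=F (e.g. s=3, t=3)
Answer: B6=T, B7=F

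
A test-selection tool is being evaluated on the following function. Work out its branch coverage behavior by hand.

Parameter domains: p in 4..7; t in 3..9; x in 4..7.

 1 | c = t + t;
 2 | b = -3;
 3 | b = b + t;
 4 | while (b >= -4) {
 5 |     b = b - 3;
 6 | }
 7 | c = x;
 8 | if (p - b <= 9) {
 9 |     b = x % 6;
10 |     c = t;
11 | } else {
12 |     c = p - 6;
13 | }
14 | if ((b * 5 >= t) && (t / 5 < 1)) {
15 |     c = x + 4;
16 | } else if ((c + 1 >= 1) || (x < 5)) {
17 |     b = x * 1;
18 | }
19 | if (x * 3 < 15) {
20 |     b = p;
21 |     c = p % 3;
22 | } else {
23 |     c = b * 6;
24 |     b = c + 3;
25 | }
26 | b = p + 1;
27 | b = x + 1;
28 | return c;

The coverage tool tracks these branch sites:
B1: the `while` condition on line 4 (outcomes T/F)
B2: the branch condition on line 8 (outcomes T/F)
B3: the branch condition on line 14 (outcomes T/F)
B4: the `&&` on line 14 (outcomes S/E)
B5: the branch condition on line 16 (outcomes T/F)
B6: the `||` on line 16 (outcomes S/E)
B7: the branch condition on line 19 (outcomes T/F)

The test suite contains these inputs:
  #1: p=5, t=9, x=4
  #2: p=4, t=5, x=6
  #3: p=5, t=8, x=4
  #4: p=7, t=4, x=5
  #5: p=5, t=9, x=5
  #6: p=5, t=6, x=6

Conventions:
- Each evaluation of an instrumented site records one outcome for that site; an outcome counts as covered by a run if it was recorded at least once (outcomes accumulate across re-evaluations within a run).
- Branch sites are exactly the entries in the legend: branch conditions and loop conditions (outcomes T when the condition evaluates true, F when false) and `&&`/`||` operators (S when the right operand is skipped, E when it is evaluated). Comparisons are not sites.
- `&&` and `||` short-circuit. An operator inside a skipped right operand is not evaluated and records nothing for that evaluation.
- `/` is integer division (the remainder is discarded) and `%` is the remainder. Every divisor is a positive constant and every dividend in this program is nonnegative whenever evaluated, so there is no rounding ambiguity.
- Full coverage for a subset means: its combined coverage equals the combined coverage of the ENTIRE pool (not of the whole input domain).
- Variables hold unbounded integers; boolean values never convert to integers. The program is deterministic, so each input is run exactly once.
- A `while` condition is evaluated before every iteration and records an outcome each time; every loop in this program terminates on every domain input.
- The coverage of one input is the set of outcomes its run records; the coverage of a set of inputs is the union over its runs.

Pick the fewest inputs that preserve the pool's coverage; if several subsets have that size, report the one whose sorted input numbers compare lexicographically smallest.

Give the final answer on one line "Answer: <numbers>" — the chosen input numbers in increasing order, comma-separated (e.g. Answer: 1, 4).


test 1 (p=5, t=9, x=4) fires B1->T, B1->T, B1->T, B1->T, B1->F, B2->F, B4->S, B3->F, B6->E, B5->T, B7->T; hits B1=T, B1=F, B2=F, B3=F, B4=S, B5=T, B6=E, B7=T
test 2 (p=4, t=5, x=6) fires B1->T, B1->T, B1->T, B1->F, B2->F, B4->S, B3->F, B6->E, B5->F, B7->F; hits B1=T, B1=F, B2=F, B3=F, B4=S, B5=F, B6=E, B7=F
test 3 (p=5, t=8, x=4) fires B1->T, B1->T, B1->T, B1->T, B1->F, B2->F, B4->S, B3->F, B6->E, B5->T, B7->T; hits B1=T, B1=F, B2=F, B3=F, B4=S, B5=T, B6=E, B7=T
test 4 (p=7, t=4, x=5) fires B1->T, B1->T, B1->F, B2->F, B4->S, B3->F, B6->S, B5->T, B7->F; hits B1=T, B1=F, B2=F, B3=F, B4=S, B5=T, B6=S, B7=F
test 5 (p=5, t=9, x=5) fires B1->T, B1->T, B1->T, B1->T, B1->F, B2->F, B4->S, B3->F, B6->E, B5->F, B7->F; hits B1=T, B1=F, B2=F, B3=F, B4=S, B5=F, B6=E, B7=F
test 6 (p=5, t=6, x=6) fires B1->T, B1->T, B1->T, B1->F, B2->F, B4->S, B3->F, B6->E, B5->F, B7->F; hits B1=T, B1=F, B2=F, B3=F, B4=S, B5=F, B6=E, B7=F
together the pool reaches 11 outcomes: B1=T, B1=F, B2=F, B3=F, B4=S, B5=T, B5=F, B6=S, B6=E, B7=T, B7=F
checked all size-1 subsets: none covers 11 outcomes (max 8/11)
checked all size-2 subsets: none covers 11 outcomes (max 10/11)
inputs {1, 2, 4} (size 3) cover everything; no size-3 subset with a lexicographically smaller index list covers all 11
Answer: 1, 2, 4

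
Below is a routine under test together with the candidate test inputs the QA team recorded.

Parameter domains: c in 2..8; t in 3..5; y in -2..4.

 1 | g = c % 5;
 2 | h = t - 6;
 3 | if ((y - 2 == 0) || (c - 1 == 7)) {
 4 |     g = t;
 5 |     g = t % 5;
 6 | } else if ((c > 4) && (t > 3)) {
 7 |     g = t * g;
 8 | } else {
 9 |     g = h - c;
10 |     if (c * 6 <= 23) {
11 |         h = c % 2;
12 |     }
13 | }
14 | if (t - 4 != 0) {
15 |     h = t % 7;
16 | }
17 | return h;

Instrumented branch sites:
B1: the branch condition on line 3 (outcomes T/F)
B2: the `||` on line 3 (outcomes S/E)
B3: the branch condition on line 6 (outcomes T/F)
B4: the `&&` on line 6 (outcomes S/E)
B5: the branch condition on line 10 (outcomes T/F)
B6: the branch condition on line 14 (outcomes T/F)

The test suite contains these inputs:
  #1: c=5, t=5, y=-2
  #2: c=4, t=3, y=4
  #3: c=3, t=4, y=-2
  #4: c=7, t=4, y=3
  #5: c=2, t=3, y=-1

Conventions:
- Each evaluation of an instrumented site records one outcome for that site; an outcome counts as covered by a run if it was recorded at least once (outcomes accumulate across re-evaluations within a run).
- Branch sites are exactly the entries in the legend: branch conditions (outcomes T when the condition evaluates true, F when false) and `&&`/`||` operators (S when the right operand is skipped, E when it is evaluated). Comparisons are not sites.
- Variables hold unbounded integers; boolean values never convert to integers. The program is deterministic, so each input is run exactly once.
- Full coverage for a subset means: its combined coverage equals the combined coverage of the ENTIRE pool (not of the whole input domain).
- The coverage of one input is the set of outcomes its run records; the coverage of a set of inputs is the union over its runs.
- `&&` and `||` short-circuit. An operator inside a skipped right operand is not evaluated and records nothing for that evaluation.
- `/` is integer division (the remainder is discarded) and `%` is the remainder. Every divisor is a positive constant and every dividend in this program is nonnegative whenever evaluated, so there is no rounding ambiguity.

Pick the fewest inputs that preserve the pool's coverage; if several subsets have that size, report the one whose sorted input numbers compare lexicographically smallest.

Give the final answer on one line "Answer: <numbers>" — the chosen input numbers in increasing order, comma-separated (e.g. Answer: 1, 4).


#1 (c=5, t=5, y=-2) -> B2->E, B1->F, B4->E, B3->T, B6->T; covered: B1=F, B2=E, B3=T, B4=E, B6=T
#2 (c=4, t=3, y=4) -> B2->E, B1->F, B4->S, B3->F, B5->F, B6->T; covered: B1=F, B2=E, B3=F, B4=S, B5=F, B6=T
#3 (c=3, t=4, y=-2) -> B2->E, B1->F, B4->S, B3->F, B5->T, B6->F; covered: B1=F, B2=E, B3=F, B4=S, B5=T, B6=F
#4 (c=7, t=4, y=3) -> B2->E, B1->F, B4->E, B3->T, B6->F; covered: B1=F, B2=E, B3=T, B4=E, B6=F
#5 (c=2, t=3, y=-1) -> B2->E, B1->F, B4->S, B3->F, B5->T, B6->T; covered: B1=F, B2=E, B3=F, B4=S, B5=T, B6=T
pool-wide coverage (10 outcomes): B1=F, B2=E, B3=T, B3=F, B4=S, B4=E, B5=T, B5=F, B6=T, B6=F
checked all size-1 subsets: none covers 10 outcomes (max 6/10)
checked all size-2 subsets: none covers 10 outcomes (max 9/10)
inputs {1, 2, 3} (size 3) cover everything; no size-3 subset with a lexicographically smaller index list covers all 10
Answer: 1, 2, 3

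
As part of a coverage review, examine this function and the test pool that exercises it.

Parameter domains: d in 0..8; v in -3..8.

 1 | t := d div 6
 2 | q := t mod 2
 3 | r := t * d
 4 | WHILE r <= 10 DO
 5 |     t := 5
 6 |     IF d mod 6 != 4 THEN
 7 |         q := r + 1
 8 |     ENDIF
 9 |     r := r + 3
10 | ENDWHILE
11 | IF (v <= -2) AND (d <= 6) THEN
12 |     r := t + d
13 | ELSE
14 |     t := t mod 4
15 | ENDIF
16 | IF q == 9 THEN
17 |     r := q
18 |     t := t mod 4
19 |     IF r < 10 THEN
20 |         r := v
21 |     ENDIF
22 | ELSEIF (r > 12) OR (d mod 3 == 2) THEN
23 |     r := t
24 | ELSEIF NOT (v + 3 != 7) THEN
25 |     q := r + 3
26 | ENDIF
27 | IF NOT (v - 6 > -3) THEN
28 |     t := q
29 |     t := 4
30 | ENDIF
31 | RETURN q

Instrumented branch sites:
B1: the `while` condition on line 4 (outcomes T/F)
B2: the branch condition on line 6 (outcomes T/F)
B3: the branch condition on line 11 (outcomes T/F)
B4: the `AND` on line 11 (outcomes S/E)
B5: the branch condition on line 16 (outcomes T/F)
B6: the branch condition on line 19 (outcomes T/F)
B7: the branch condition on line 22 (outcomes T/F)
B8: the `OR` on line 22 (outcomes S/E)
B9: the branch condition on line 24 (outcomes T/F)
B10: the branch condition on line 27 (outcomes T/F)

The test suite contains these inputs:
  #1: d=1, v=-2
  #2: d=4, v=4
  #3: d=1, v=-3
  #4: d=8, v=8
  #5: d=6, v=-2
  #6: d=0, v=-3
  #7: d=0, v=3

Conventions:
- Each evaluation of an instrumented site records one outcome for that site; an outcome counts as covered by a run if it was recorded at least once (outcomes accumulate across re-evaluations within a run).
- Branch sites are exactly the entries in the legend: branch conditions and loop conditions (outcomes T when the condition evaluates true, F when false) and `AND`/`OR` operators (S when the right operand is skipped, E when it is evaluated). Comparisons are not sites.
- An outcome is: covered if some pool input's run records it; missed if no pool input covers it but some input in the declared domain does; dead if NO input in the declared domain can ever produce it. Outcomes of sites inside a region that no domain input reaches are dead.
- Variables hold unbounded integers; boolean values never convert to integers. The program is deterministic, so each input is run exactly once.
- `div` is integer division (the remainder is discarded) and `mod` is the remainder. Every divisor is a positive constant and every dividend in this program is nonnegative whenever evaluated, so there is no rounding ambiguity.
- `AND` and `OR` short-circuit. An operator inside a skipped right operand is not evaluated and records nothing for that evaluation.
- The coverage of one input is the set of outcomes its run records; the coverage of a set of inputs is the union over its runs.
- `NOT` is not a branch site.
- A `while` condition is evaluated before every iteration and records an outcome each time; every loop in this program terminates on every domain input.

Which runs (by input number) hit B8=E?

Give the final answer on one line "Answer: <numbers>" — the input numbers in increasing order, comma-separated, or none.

input #1 (d=1, v=-2): covers B8=E
input #2 (d=4, v=4): covers B8=E
input #3 (d=1, v=-3): covers B8=E
input #4 (d=8, v=8): misses B8=E
input #5 (d=6, v=-2): covers B8=E
input #6 (d=0, v=-3): covers B8=E
input #7 (d=0, v=3): covers B8=E

Answer: 1, 2, 3, 5, 6, 7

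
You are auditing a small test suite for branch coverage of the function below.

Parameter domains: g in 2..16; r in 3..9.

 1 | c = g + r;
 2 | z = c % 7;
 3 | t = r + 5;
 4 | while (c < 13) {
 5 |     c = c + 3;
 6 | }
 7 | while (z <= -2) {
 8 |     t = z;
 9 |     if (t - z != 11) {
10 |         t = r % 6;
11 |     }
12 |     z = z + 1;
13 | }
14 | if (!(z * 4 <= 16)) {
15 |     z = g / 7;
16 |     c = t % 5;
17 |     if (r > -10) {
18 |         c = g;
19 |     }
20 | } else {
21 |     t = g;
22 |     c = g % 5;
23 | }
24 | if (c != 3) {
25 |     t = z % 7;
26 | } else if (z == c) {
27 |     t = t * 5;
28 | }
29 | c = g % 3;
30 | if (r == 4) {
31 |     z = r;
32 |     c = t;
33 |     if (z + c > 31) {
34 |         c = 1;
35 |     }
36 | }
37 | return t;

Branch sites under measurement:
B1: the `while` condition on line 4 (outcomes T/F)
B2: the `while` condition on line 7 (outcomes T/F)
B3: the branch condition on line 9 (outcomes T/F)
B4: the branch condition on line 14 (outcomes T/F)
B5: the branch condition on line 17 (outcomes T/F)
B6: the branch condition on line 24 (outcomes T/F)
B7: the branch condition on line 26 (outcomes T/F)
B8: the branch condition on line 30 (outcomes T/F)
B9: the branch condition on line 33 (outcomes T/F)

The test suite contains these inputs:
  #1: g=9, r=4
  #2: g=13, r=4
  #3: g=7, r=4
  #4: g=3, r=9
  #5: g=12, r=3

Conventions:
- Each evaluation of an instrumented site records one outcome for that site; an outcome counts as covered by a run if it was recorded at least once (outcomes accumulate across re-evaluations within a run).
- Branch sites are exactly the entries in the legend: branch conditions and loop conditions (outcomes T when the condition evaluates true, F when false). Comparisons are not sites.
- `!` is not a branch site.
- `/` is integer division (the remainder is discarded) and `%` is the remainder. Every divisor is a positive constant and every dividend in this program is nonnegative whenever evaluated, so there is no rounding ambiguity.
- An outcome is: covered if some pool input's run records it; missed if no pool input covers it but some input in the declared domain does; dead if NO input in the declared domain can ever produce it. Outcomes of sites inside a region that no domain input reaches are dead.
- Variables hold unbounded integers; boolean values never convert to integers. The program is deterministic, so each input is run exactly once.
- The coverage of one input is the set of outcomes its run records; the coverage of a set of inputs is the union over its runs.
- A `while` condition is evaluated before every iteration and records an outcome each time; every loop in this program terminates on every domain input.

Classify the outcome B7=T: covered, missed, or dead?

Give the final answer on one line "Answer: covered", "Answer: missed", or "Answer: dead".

B7=T is recorded by pool input(s) 2 -> covered

Answer: covered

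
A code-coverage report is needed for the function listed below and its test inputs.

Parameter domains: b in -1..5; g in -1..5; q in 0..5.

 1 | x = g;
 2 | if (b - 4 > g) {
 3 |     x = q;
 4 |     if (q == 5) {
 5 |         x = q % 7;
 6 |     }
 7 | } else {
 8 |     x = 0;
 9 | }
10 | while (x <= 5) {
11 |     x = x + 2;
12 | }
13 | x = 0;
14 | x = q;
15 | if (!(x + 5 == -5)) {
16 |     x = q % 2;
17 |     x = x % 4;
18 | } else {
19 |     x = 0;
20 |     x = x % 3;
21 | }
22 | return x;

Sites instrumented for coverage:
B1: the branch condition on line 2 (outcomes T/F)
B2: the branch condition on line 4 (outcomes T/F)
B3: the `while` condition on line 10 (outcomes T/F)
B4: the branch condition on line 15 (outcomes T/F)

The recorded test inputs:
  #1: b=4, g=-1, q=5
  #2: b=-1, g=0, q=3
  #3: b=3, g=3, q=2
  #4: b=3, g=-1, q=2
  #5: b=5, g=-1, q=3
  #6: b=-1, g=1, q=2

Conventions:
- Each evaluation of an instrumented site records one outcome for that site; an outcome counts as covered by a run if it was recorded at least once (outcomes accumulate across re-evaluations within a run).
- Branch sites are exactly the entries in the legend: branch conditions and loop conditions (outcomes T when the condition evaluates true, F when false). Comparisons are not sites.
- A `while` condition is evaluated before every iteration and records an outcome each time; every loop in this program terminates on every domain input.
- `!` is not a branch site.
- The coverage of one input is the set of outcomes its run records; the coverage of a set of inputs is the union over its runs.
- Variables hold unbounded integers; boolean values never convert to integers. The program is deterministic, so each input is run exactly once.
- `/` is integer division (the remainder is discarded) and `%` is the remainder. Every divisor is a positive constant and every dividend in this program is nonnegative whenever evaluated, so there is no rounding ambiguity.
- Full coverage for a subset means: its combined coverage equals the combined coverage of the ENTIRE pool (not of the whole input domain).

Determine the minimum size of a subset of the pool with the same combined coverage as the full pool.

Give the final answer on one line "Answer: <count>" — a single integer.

input #1, b=4, g=-1, q=5: events B1->T, B2->T, B3->T, B3->F, B4->T; outcomes B1=T, B2=T, B3=T, B3=F, B4=T
input #2, b=-1, g=0, q=3: events B1->F, B3->T, B3->T, B3->T, B3->F, B4->T; outcomes B1=F, B3=T, B3=F, B4=T
input #3, b=3, g=3, q=2: events B1->F, B3->T, B3->T, B3->T, B3->F, B4->T; outcomes B1=F, B3=T, B3=F, B4=T
input #4, b=3, g=-1, q=2: events B1->F, B3->T, B3->T, B3->T, B3->F, B4->T; outcomes B1=F, B3=T, B3=F, B4=T
input #5, b=5, g=-1, q=3: events B1->T, B2->F, B3->T, B3->T, B3->F, B4->T; outcomes B1=T, B2=F, B3=T, B3=F, B4=T
input #6, b=-1, g=1, q=2: events B1->F, B3->T, B3->T, B3->T, B3->F, B4->T; outcomes B1=F, B3=T, B3=F, B4=T
together the pool reaches 7 outcomes: B1=T, B1=F, B2=T, B2=F, B3=T, B3=F, B4=T
size 1 is not enough: best union over all size-1 subsets is 5/7
size 2 is not enough: best union over all size-2 subsets is 6/7
inputs {1, 2, 5} (size 3) cover everything; no size-3 subset with a lexicographically smaller index list covers all 7

Answer: 3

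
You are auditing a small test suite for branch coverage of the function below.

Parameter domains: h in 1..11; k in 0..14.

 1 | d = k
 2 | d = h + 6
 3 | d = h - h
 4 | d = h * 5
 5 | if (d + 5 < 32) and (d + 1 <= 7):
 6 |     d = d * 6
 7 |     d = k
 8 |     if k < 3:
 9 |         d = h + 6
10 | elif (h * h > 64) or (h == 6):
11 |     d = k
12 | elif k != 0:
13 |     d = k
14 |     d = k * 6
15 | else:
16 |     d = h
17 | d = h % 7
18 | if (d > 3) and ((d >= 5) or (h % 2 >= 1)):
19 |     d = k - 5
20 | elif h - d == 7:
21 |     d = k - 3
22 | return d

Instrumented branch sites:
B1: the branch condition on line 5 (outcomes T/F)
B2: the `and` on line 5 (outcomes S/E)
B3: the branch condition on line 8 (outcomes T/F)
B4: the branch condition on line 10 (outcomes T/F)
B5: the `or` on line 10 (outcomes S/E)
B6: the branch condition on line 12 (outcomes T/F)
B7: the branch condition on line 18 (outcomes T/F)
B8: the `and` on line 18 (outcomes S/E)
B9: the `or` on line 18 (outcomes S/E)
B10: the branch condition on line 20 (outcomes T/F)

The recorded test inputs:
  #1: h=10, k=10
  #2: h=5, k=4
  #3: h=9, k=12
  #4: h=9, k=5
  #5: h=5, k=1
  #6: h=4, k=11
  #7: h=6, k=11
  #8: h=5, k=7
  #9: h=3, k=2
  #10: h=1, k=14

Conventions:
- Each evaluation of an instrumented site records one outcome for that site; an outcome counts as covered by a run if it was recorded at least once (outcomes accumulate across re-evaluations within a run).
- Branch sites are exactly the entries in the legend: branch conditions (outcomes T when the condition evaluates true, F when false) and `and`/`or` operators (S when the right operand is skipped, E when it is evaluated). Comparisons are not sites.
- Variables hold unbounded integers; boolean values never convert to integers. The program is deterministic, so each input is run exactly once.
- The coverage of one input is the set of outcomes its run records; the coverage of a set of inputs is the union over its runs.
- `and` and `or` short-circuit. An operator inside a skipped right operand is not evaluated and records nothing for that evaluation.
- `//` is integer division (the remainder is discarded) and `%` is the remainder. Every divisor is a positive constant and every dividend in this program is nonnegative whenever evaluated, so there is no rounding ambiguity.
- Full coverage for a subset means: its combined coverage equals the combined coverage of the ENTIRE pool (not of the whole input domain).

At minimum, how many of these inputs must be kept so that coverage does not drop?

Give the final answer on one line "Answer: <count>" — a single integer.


run #1 (h=10, k=10) runs B2->S, B1->F, B5->S, B4->T, B8->S, B7->F, B10->T; records B1=F, B2=S, B4=T, B5=S, B7=F, B8=S, B10=T
run #2 (h=5, k=4) runs B2->E, B1->F, B5->E, B4->F, B6->T, B8->E, B9->S, B7->T; records B1=F, B2=E, B4=F, B5=E, B6=T, B7=T, B8=E, B9=S
run #3 (h=9, k=12) runs B2->S, B1->F, B5->S, B4->T, B8->S, B7->F, B10->T; records B1=F, B2=S, B4=T, B5=S, B7=F, B8=S, B10=T
run #4 (h=9, k=5) runs B2->S, B1->F, B5->S, B4->T, B8->S, B7->F, B10->T; records B1=F, B2=S, B4=T, B5=S, B7=F, B8=S, B10=T
run #5 (h=5, k=1) runs B2->E, B1->F, B5->E, B4->F, B6->T, B8->E, B9->S, B7->T; records B1=F, B2=E, B4=F, B5=E, B6=T, B7=T, B8=E, B9=S
run #6 (h=4, k=11) runs B2->E, B1->F, B5->E, B4->F, B6->T, B8->E, B9->E, B7->F, B10->F; records B1=F, B2=E, B4=F, B5=E, B6=T, B7=F, B8=E, B9=E, B10=F
run #7 (h=6, k=11) runs B2->S, B1->F, B5->E, B4->T, B8->E, B9->S, B7->T; records B1=F, B2=S, B4=T, B5=E, B7=T, B8=E, B9=S
run #8 (h=5, k=7) runs B2->E, B1->F, B5->E, B4->F, B6->T, B8->E, B9->S, B7->T; records B1=F, B2=E, B4=F, B5=E, B6=T, B7=T, B8=E, B9=S
run #9 (h=3, k=2) runs B2->E, B1->F, B5->E, B4->F, B6->T, B8->S, B7->F, B10->F; records B1=F, B2=E, B4=F, B5=E, B6=T, B7=F, B8=S, B10=F
run #10 (h=1, k=14) runs B2->E, B1->T, B3->F, B8->S, B7->F, B10->F; records B1=T, B2=E, B3=F, B7=F, B8=S, B10=F
union over all inputs: B1=T, B1=F, B2=S, B2=E, B3=F, B4=T, B4=F, B5=S, B5=E, B6=T, B7=T, B7=F, B8=S, B8=E, B9=S, B9=E, B10=T, B10=F (18 outcomes)
checked all size-1 subsets: none covers 18 outcomes (max 9/18)
checked all size-2 subsets: none covers 18 outcomes (max 14/18)
checked all size-3 subsets: none covers 18 outcomes (max 17/18)
at size 4, {1, 2, 6, 10} reaches all 18 outcomes; every lexicographically earlier size-4 subset fails
Answer: 4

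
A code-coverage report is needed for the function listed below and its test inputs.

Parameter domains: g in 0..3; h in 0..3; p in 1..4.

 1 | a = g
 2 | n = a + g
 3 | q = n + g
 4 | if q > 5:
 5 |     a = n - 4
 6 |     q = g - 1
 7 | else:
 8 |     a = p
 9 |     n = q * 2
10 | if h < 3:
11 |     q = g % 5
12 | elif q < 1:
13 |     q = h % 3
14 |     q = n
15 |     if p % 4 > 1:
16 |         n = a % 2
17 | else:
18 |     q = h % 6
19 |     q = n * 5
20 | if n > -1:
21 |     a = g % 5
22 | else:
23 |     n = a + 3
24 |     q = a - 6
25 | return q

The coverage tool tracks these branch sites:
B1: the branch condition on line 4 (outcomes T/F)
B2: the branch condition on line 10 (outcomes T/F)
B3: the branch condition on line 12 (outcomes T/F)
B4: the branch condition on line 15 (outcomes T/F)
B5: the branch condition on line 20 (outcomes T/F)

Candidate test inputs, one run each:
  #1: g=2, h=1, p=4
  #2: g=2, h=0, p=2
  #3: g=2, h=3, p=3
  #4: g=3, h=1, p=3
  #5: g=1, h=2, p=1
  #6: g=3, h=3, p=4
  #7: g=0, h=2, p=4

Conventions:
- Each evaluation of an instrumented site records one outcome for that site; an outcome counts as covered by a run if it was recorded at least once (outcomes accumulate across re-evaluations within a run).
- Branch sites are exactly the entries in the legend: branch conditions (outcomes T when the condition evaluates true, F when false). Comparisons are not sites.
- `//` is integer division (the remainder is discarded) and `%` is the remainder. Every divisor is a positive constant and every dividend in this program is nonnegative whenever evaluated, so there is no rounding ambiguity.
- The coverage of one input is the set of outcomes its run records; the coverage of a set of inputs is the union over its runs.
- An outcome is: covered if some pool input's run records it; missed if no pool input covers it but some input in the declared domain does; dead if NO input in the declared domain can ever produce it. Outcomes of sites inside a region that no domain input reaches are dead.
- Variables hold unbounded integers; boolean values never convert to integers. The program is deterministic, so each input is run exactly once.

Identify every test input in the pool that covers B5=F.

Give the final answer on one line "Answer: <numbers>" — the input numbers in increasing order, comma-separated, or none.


input #1 (g=2, h=1, p=4): misses B5=F
input #2 (g=2, h=0, p=2): misses B5=F
input #3 (g=2, h=3, p=3): misses B5=F
input #4 (g=3, h=1, p=3): misses B5=F
input #5 (g=1, h=2, p=1): misses B5=F
input #6 (g=3, h=3, p=4): misses B5=F
input #7 (g=0, h=2, p=4): misses B5=F
Answer: none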